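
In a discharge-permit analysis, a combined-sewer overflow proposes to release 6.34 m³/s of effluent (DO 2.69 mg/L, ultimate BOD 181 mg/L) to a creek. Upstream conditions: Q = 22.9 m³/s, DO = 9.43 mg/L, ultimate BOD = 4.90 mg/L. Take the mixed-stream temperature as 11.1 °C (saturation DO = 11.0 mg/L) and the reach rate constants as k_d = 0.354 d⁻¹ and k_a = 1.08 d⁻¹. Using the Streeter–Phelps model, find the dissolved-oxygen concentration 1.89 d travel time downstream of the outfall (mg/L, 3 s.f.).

DO ≈ 2.57 mg/L

Mixed DO = (22.9×9.43 + 6.34×2.69)/(22.9+6.34) = 233.0/29.24 = 7.969 mg/L.
Mixed L₀ = (22.9×4.90 + 6.34×181)/(29.24) = 1260/29.24 = 43.08 mg/L.
Initial deficit D₀ = C_s − DO₀ = 11.0 − 7.969 = 3.031 mg/L.
D(1.89) = [0.354×43.08/(1.08−0.354)](e^(−0.354×1.89) − e^(−1.08×1.89)) + 3.031 e^(−1.08×1.89)
= 21.01 × (0.5122 − 0.1299) + 3.031 × 0.1299 = 8.425 mg/L.
DO = 11.0 − 8.425 = 2.575 mg/L.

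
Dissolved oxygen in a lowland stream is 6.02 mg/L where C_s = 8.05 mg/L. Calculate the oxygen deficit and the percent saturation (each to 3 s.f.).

D ≈ 2.03 mg/L; 74.8 % saturation

D = C_s − C = 8.05 − 6.02 = 2.03 mg/L.
% saturation = 6.02/8.05 × 100 = 74.8 %.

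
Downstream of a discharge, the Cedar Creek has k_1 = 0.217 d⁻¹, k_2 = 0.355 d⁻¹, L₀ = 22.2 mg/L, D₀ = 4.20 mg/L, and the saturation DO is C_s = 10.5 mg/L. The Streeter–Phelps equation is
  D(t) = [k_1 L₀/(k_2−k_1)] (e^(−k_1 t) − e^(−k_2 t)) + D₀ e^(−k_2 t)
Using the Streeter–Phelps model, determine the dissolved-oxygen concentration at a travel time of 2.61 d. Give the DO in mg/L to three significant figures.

k_1 L₀/(k_2−k_1) = 0.217×22.2/(0.355−0.217) = 4.817/0.1380 = 34.91 mg/L.
e^(−k_1 t) = e^(−0.217×2.610) = 0.5676; e^(−k_2 t) = e^(−0.355×2.610) = 0.3959.
D = 34.91 × (0.5676 − 0.3959) + 4.20 × 0.3959 = 5.993 + 1.663 = 7.655 mg/L.
DO = C_s − D = 10.5 − 7.655 = 2.845 mg/L.

DO ≈ 2.84 mg/L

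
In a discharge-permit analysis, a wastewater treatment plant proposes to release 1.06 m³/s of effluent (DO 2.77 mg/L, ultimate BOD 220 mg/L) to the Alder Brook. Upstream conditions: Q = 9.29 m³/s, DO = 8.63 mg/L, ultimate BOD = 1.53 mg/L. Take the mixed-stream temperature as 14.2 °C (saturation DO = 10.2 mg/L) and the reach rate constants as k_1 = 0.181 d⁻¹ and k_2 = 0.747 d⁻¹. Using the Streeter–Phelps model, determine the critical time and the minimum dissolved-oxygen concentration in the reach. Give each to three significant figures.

t_c ≈ 1.91 d; minimum DO ≈ 6.10 mg/L

Mixed DO = (9.29×8.63 + 1.06×2.77)/(9.29+1.06) = 83.11/10.35 = 8.030 mg/L.
Mixed L₀ = (9.29×1.53 + 1.06×220)/(10.35) = 247.4/10.35 = 23.90 mg/L.
Initial deficit D₀ = C_s − DO₀ = 10.2 − 8.030 = 2.170 mg/L.
t_c = (1/0.5660) ln[(0.747/0.181)(1 − 2.170×0.5660/(0.181×23.90))] = 1.767 × ln(2.955) = 1.915 d.
D_c = (0.181/0.747) × 23.90 × e^(−0.181×1.915) = 0.2423 × 23.90 × 0.7071 = 4.096 mg/L.
Minimum DO = 10.2 − 4.096 = 6.104 mg/L.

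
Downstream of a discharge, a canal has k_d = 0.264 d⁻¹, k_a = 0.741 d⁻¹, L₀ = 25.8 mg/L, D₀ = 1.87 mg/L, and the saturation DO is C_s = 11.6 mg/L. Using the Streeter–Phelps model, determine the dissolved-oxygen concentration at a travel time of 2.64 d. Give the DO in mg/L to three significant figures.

k_d L₀/(k_a−k_d) = 0.264×25.8/(0.741−0.264) = 6.811/0.4770 = 14.28 mg/L.
e^(−k_d t) = e^(−0.264×2.640) = 0.4981; e^(−k_a t) = e^(−0.741×2.640) = 0.1414.
D = 14.28 × (0.4981 − 0.1414) + 1.87 × 0.1414 = 5.094 + 0.2644 = 5.358 mg/L.
DO = C_s − D = 11.6 − 5.358 = 6.242 mg/L.

DO ≈ 6.24 mg/L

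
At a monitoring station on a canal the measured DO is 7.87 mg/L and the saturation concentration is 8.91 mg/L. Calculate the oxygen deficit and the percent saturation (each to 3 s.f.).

D ≈ 1.04 mg/L; 88.3 % saturation

D = C_s − C = 8.91 − 7.87 = 1.04 mg/L.
% saturation = 7.87/8.91 × 100 = 88.3 %.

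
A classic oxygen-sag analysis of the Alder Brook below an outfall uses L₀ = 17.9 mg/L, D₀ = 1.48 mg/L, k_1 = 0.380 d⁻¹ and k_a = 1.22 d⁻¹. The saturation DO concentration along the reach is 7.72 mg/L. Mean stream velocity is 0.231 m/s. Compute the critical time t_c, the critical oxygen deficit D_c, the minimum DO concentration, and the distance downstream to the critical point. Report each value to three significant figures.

t_c ≈ 1.15 d; D_c ≈ 3.60 mg/L; min DO ≈ 4.12 mg/L; x_c ≈ 22.9 km

t_c = [1/(k_a−k_1)] ln[(k_a/k_1)(1 − D₀(k_a−k_1)/(k_1 L₀))]
= [1/(1.22−0.380)] ln[(1.22/0.380)(1 − 1.48×0.8400/(0.380×17.9))]
= (1/0.8400) ln[3.211 × 0.8172] = 1.190 × ln(2.624) = 1.190 × 0.9646 = 1.148 d.
D_c = (k_1/k_a) L₀ e^(−k_1 t_c) = (0.380/1.22) × 17.9 × e^(−0.380×1.148) = 0.3115 × 17.9 × 0.6464 = 3.604 mg/L.
Minimum DO = C_s − D_c = 7.72 − 3.604 = 4.116 mg/L.
x_c = v t_c = 0.231 m/s × 1.148 d × 86400 s/d = 22920 m ≈ 22.9 km.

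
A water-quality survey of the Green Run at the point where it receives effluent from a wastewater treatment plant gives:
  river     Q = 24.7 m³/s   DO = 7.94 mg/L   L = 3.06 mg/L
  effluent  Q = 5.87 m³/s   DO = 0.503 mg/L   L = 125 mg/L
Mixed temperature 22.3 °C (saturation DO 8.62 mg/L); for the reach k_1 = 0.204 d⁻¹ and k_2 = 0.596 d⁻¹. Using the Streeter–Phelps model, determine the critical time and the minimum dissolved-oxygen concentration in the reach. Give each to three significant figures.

Mixed DO = (24.7×7.94 + 5.87×0.503)/(24.7+5.87) = 199.1/30.57 = 6.512 mg/L.
Mixed L₀ = (24.7×3.06 + 5.87×125)/(30.57) = 809.3/30.57 = 26.47 mg/L.
Initial deficit D₀ = C_s − DO₀ = 8.62 − 6.512 = 2.108 mg/L.
t_c = (1/0.3920) ln[(0.596/0.204)(1 − 2.108×0.3920/(0.204×26.47))] = 2.551 × ln(2.475) = 2.311 d.
D_c = (0.204/0.596) × 26.47 × e^(−0.204×2.311) = 0.3423 × 26.47 × 0.6241 = 5.655 mg/L.
Minimum DO = 8.62 − 5.655 = 2.965 mg/L.

t_c ≈ 2.31 d; minimum DO ≈ 2.96 mg/L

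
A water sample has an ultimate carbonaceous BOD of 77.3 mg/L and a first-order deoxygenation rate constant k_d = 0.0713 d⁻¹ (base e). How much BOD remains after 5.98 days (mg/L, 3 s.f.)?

L ≈ 50.5 mg/L

L_t = L₀ e^(−k_d t) = 77.3 × e^(−0.0713×5.98) = 77.3 × 0.6529 = 50.47 mg/L.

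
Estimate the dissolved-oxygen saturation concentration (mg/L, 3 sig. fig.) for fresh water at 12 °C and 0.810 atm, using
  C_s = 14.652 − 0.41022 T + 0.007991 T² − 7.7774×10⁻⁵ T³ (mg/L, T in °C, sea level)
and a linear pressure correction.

At sea level: C_s = 14.652 − 0.41022×12 + 0.007991×12² − 7.7774×10⁻⁵×12³ = 10.75 mg/L.
Pressure correction: C_s' = 10.75 × 0.810 = 8.704 mg/L.

C_s ≈ 8.70 mg/L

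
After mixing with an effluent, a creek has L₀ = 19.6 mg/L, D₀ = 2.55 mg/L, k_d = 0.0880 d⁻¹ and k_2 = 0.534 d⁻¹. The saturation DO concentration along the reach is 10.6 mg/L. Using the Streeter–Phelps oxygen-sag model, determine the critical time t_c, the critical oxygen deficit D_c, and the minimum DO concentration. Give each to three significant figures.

With k_2/k_d = 6.068 and 1 − D₀(k_2−k_d)/(k_d L₀) = 0.3406,
t_c = ln(6.068 × 0.3406) / (0.534 − 0.0880) = ln(2.067) / 0.4460 = 0.7261/0.4460 = 1.628 d.
D_c = (k_d/k_2) L₀ e^(−k_d t_c) = (0.0880/0.534) × 19.6 × e^(−0.0880×1.628) = 0.1648 × 19.6 × 0.8665 = 2.799 mg/L.
Minimum DO = C_s − D_c = 10.6 − 2.799 = 7.801 mg/L.

t_c ≈ 1.63 d; D_c ≈ 2.80 mg/L; min DO ≈ 7.80 mg/L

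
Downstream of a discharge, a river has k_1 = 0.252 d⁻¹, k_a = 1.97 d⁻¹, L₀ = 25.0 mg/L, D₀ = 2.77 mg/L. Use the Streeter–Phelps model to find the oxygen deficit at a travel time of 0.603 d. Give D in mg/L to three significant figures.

k_1 L₀/(k_a−k_1) = 0.252×25.0/(1.97−0.252) = 6.300/1.718 = 3.667 mg/L.
e^(−k_1 t) = e^(−0.252×0.6030) = 0.8590; e^(−k_a t) = e^(−1.97×0.6030) = 0.3049.
D = 3.667 × (0.8590 − 0.3049) + 2.77 × 0.3049 = 2.032 + 0.8445 = 2.877 mg/L.

D ≈ 2.88 mg/L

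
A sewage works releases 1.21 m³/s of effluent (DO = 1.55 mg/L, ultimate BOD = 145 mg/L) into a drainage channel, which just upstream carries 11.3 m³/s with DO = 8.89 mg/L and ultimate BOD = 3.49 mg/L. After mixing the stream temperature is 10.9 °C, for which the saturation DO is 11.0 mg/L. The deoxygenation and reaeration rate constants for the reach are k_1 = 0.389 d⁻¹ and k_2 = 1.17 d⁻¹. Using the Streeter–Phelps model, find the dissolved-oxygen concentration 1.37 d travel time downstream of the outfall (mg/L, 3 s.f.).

DO ≈ 7.13 mg/L

Mixed DO = (11.3×8.89 + 1.21×1.55)/(11.3+1.21) = 102.3/12.51 = 8.180 mg/L.
Mixed L₀ = (11.3×3.49 + 1.21×145)/(12.51) = 214.9/12.51 = 17.18 mg/L.
Initial deficit D₀ = C_s − DO₀ = 11.0 − 8.180 = 2.820 mg/L.
D(1.37) = [0.389×17.18/(1.17−0.389)](e^(−0.389×1.37) − e^(−1.17×1.37)) + 2.820 e^(−1.17×1.37)
= 8.556 × (0.5869 − 0.2013) + 2.820 × 0.2013 = 3.866 mg/L.
DO = 11.0 − 3.866 = 7.134 mg/L.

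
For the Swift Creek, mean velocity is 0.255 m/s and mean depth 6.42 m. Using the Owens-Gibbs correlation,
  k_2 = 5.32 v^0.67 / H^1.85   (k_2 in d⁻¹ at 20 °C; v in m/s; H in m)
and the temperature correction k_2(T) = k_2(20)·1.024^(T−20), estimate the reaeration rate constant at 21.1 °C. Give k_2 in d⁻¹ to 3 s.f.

k_2(20) = 5.32 × 0.255^0.67 / 6.42^1.85 = 5.32 × 0.4003 / 31.18 = 0.06829 d⁻¹.
k_2(21.1) = 0.06829 × 1.024^(21.1−20) = 0.06829 × 1.026 = 0.07009 d⁻¹.

k_2 ≈ 0.0701 d⁻¹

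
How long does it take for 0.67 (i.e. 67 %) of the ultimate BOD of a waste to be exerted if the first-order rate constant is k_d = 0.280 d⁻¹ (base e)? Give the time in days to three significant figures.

y/L₀ = 1 − e^(−k_d t) = 0.67 ⇒ e^(−k_d t) = 0.330
t = −ln(0.330) / 0.280 = 1.109 / 0.280 = 3.960 d.

t ≈ 3.96 d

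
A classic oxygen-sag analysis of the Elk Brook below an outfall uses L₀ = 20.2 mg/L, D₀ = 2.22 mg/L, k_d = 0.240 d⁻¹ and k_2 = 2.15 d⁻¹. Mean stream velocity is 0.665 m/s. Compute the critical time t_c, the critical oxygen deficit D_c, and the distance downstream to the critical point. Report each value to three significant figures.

With k_2/k_d = 8.958 and 1 − D₀(k_2−k_d)/(k_d L₀) = 0.1254,
t_c = ln(8.958 × 0.1254) / (2.15 − 0.240) = ln(1.123) / 1.910 = 0.1161/1.910 = 0.06079 d.
L(t_c) = L₀ e^(−k_d t_c) = 20.2 × 0.9855 = 19.91 mg/L, and at the critical point k_2 D_c = k_d L, so D_c = (0.240/2.15) × 19.91 = 2.222 mg/L.
x_c = v t_c = 0.665 m/s × 0.06079 d × 86400 s/d = 3493 m ≈ 3.49 km.

t_c ≈ 0.0608 d; D_c ≈ 2.22 mg/L; x_c ≈ 3.49 km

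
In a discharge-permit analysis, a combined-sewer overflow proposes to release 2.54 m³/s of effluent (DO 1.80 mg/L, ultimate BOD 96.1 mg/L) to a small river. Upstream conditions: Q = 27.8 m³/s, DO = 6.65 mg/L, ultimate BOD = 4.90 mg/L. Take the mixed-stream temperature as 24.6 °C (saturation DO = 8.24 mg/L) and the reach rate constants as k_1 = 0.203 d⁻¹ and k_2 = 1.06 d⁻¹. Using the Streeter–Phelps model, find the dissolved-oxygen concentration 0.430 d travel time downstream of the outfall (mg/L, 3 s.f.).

Mixed DO = (27.8×6.65 + 2.54×1.80)/(27.8+2.54) = 189.4/30.34 = 6.244 mg/L.
Mixed L₀ = (27.8×4.90 + 2.54×96.1)/(30.34) = 380.3/30.34 = 12.54 mg/L.
Initial deficit D₀ = C_s − DO₀ = 8.24 − 6.244 = 1.996 mg/L.
D(0.430) = [0.203×12.54/(1.06−0.203)](e^(−0.203×0.430) − e^(−1.06×0.430)) + 1.996 e^(−1.06×0.430)
= 2.969 × (0.9164 − 0.6339) + 1.996 × 0.6339 = 2.104 mg/L.
DO = 8.24 − 2.104 = 6.136 mg/L.

DO ≈ 6.14 mg/L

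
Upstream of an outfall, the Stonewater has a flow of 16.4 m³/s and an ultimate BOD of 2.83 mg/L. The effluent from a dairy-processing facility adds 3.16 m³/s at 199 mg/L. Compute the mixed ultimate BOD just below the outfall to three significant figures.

Flow-weighted mixing: C = (Q_r C_r + Q_w C_w)/(Q_r + Q_w)
= (16.4×2.83 + 3.16×199)/(16.4 + 3.16) = 675.3/19.56 = 34.52 mg/L.

34.5 mg/L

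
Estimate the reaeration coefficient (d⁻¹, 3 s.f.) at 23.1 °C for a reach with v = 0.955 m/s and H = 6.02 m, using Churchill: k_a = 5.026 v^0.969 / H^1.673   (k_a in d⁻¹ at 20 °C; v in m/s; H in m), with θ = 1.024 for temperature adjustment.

k_a(20) = 5.026 × 0.955^0.969 / 6.02^1.673 = 5.026 × 0.9564 / 20.15 = 0.2386 d⁻¹.
k_a(23.1) = 0.2386 × 1.024^(23.1−20) = 0.2386 × 1.076 = 0.2568 d⁻¹.

k_a ≈ 0.257 d⁻¹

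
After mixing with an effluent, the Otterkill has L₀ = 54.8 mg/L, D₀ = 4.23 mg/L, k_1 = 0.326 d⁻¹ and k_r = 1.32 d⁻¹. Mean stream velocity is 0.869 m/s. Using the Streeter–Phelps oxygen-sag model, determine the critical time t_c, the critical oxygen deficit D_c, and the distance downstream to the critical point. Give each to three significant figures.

At the critical point dD/dt = 0, so k_1 L₀ e^(−k_1 t) = k_r D. Substituting D(t) from the Streeter–Phelps equation and solving for t gives
t_c = ln[(k_r/k_1)(1 − D₀(k_r−k_1)/(k_1 L₀))] / (k_r−k_1).
Here k_r−k_1 = 0.9940 d⁻¹ and 1 − D₀(k_r−k_1)/(k_1 L₀) = 1 − 4.23×0.9940/(0.326×54.8) = 0.7646, so
t_c = ln(4.049 × 0.7646) / 0.9940 = 1.130 / 0.9940 = 1.137 d.
D_c = (k_1/k_r) L₀ e^(−k_1 t_c) = (0.326/1.32) × 54.8 × e^(−0.326×1.137) = 0.2470 × 54.8 × 0.6903 = 9.342 mg/L.
x_c = v t_c = 0.869 m/s × 1.137 d × 86400 s/d = 85370 m ≈ 85.4 km.

t_c ≈ 1.14 d; D_c ≈ 9.34 mg/L; x_c ≈ 85.4 km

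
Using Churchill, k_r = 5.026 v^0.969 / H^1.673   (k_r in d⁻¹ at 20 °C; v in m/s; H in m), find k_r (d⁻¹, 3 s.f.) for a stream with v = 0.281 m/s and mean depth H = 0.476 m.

k_r = 5.026 × 0.281^0.969 / 0.476^1.673 = 5.026 × 0.2923 / 0.2888 = 5.086 d⁻¹.

k_r ≈ 5.09 d⁻¹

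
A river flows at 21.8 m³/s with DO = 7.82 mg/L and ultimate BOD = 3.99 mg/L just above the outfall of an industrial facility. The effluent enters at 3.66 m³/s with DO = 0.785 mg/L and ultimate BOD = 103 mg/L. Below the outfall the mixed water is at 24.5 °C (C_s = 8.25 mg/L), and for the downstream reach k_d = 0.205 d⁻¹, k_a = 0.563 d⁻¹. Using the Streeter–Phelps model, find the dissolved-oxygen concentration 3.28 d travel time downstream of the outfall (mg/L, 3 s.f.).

Mixed DO = (21.8×7.82 + 3.66×0.785)/(21.8+3.66) = 173.3/25.46 = 6.809 mg/L.
Mixed L₀ = (21.8×3.99 + 3.66×103)/(25.46) = 464.0/25.46 = 18.22 mg/L.
Initial deficit D₀ = C_s − DO₀ = 8.25 − 6.809 = 1.441 mg/L.
D(3.28) = [0.205×18.22/(0.563−0.205)](e^(−0.205×3.28) − e^(−0.563×3.28)) + 1.441 e^(−0.563×3.28)
= 10.44 × (0.5105 − 0.1578) + 1.441 × 0.1578 = 3.908 mg/L.
DO = 8.25 − 3.908 = 4.342 mg/L.

DO ≈ 4.34 mg/L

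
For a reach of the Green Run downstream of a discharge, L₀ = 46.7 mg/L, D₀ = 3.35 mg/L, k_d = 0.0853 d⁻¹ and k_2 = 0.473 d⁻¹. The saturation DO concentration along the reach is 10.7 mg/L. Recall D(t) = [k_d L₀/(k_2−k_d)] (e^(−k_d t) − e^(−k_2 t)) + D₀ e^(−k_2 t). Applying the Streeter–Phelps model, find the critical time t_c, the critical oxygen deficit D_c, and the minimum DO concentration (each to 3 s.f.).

With k_2/k_d = 5.545 and 1 − D₀(k_2−k_d)/(k_d L₀) = 0.6740,
t_c = ln(5.545 × 0.6740) / (0.473 − 0.0853) = ln(3.737) / 0.3877 = 1.318/0.3877 = 3.400 d.
L(t_c) = L₀ e^(−k_d t_c) = 46.7 × 0.7482 = 34.94 mg/L, and at the critical point k_2 D_c = k_d L, so D_c = (0.0853/0.473) × 34.94 = 6.301 mg/L.
Minimum DO = C_s − D_c = 10.7 − 6.301 = 4.399 mg/L.

t_c ≈ 3.40 d; D_c ≈ 6.30 mg/L; min DO ≈ 4.40 mg/L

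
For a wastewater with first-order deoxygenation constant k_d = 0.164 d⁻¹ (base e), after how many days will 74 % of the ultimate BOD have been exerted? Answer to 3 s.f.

t ≈ 8.21 d

y/L₀ = 1 − e^(−k_d t) = 0.74 ⇒ e^(−k_d t) = 0.260
t = −ln(0.260) / 0.164 = 1.347 / 0.164 = 8.214 d.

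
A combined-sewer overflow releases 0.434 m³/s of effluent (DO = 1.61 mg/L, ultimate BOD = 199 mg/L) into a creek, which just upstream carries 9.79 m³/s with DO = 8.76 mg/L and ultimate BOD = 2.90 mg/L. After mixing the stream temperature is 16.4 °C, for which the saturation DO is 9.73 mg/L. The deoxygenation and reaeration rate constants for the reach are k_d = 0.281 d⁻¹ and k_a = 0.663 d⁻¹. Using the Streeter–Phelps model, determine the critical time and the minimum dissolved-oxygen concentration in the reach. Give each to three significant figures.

t_c ≈ 1.81 d; minimum DO ≈ 6.87 mg/L

Mixed DO = (9.79×8.76 + 0.434×1.61)/(9.79+0.434) = 86.46/10.22 = 8.456 mg/L.
Mixed L₀ = (9.79×2.90 + 0.434×199)/(10.22) = 114.8/10.22 = 11.22 mg/L.
Initial deficit D₀ = C_s − DO₀ = 9.73 − 8.456 = 1.274 mg/L.
t_c = (1/0.3820) ln[(0.663/0.281)(1 − 1.274×0.3820/(0.281×11.22))] = 2.618 × ln(1.996) = 1.809 d.
D_c = (0.281/0.663) × 11.22 × e^(−0.281×1.809) = 0.4238 × 11.22 × 0.6016 = 2.862 mg/L.
Minimum DO = 9.73 − 2.862 = 6.868 mg/L.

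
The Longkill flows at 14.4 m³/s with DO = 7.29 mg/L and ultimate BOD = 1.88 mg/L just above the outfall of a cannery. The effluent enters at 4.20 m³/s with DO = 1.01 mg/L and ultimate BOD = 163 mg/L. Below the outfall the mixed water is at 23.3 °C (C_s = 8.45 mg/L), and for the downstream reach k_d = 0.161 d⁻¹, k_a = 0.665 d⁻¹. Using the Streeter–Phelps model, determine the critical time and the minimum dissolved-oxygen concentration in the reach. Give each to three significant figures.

t_c ≈ 2.34 d; minimum DO ≈ 2.10 mg/L

Mixed DO = (14.4×7.29 + 4.20×1.01)/(14.4+4.20) = 109.2/18.60 = 5.872 mg/L.
Mixed L₀ = (14.4×1.88 + 4.20×163)/(18.60) = 711.7/18.60 = 38.26 mg/L.
Initial deficit D₀ = C_s − DO₀ = 8.45 − 5.872 = 2.578 mg/L.
t_c = (1/0.5040) ln[(0.665/0.161)(1 − 2.578×0.5040/(0.161×38.26))] = 1.984 × ln(3.259) = 2.344 d.
D_c = (0.161/0.665) × 38.26 × e^(−0.161×2.344) = 0.2421 × 38.26 × 0.6856 = 6.351 mg/L.
Minimum DO = 8.45 − 6.351 = 2.099 mg/L.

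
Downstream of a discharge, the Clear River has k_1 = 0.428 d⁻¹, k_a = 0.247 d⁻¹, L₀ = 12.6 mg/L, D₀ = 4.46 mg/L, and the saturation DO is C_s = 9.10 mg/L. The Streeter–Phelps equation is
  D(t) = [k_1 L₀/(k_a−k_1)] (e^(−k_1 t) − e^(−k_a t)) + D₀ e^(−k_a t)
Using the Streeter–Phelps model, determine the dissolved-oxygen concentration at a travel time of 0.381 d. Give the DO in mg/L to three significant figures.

k_1 L₀/(k_a−k_1) = 0.428×12.6/(0.247−0.428) = 5.393/-0.1810 = -29.79 mg/L.
e^(−k_1 t) = e^(−0.428×0.3810) = 0.8495; e^(−k_a t) = e^(−0.247×0.3810) = 0.9102.
D = -29.79 × (0.8495 − 0.9102) + 4.46 × 0.9102 = 1.807 + 4.059 = 5.867 mg/L.
DO = C_s − D = 9.10 − 5.867 = 3.233 mg/L.

DO ≈ 3.23 mg/L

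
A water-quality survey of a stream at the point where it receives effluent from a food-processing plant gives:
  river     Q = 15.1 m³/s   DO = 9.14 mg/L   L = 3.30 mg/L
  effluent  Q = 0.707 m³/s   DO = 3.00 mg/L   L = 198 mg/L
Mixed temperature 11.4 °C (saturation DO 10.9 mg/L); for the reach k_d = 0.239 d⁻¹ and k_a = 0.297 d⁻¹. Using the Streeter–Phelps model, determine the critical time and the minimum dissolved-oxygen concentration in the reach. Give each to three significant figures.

Mixed DO = (15.1×9.14 + 0.707×3.00)/(15.1+0.707) = 140.1/15.81 = 8.865 mg/L.
Mixed L₀ = (15.1×3.30 + 0.707×198)/(15.81) = 189.8/15.81 = 12.01 mg/L.
Initial deficit D₀ = C_s − DO₀ = 10.9 − 8.865 = 2.035 mg/L.
t_c = (1/0.05800) ln[(0.297/0.239)(1 − 2.035×0.05800/(0.239×12.01))] = 17.24 × ln(1.192) = 3.022 d.
D_c = (0.239/0.297) × 12.01 × e^(−0.239×3.022) = 0.8047 × 12.01 × 0.4856 = 4.693 mg/L.
Minimum DO = 10.9 − 4.693 = 6.207 mg/L.

t_c ≈ 3.02 d; minimum DO ≈ 6.21 mg/L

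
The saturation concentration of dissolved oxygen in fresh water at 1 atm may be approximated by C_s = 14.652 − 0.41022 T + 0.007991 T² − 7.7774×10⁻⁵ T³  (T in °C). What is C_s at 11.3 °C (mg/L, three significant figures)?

C_s ≈ 10.9 mg/L

C_s = 14.652 − 0.41022×11.3 + 0.007991×11.3² − 7.7774×10⁻⁵×11.3³ = 10.92 mg/L.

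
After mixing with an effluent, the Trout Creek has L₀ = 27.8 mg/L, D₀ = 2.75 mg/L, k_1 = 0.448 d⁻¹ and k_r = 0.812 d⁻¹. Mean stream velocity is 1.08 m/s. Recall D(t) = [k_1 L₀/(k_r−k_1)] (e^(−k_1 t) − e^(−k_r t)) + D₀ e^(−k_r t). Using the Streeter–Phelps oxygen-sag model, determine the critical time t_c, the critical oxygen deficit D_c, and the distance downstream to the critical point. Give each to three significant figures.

At the critical point dD/dt = 0, so k_1 L₀ e^(−k_1 t) = k_r D. Substituting D(t) from the Streeter–Phelps equation and solving for t gives
t_c = ln[(k_r/k_1)(1 − D₀(k_r−k_1)/(k_1 L₀))] / (k_r−k_1).
Here k_r−k_1 = 0.3640 d⁻¹ and 1 − D₀(k_r−k_1)/(k_1 L₀) = 1 − 2.75×0.3640/(0.448×27.8) = 0.9196, so
t_c = ln(1.812 × 0.9196) / 0.3640 = 0.5109 / 0.3640 = 1.404 d.
D_c = (k_1/k_r) L₀ e^(−k_1 t_c) = (0.448/0.812) × 27.8 × e^(−0.448×1.404) = 0.5517 × 27.8 × 0.5332 = 8.178 mg/L.
x_c = v t_c = 1.08 m/s × 1.404 d × 86400 s/d = 131000 m ≈ 131 km.

t_c ≈ 1.40 d; D_c ≈ 8.18 mg/L; x_c ≈ 131 km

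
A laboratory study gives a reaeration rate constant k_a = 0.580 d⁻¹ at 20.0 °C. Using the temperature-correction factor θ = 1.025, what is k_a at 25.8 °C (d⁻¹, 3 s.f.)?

k_a ≈ 0.669 d⁻¹

k_a(T₂) = k_a(T₁) · θ^(T₂−T₁) = 0.580 × 1.025^(25.8−20.0)
= 0.580 × 1.025^5.80 = 0.580 × 1.154 = 0.6693 d⁻¹.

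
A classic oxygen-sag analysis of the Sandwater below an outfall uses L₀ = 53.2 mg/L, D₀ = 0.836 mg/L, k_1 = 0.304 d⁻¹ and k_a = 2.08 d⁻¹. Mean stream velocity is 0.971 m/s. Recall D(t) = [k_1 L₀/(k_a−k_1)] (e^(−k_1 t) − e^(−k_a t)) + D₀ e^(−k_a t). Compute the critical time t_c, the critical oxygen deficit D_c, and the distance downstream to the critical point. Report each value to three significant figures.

With k_a/k_1 = 6.842 and 1 − D₀(k_a−k_1)/(k_1 L₀) = 0.9082,
t_c = ln(6.842 × 0.9082) / (2.08 − 0.304) = ln(6.214) / 1.776 = 1.827/1.776 = 1.029 d.
L(t_c) = L₀ e^(−k_1 t_c) = 53.2 × 0.7315 = 38.91 mg/L, and at the critical point k_a D_c = k_1 L, so D_c = (0.304/2.08) × 38.91 = 5.687 mg/L.
x_c = v t_c = 0.971 m/s × 1.029 d × 86400 s/d = 86290 m ≈ 86.3 km.

t_c ≈ 1.03 d; D_c ≈ 5.69 mg/L; x_c ≈ 86.3 km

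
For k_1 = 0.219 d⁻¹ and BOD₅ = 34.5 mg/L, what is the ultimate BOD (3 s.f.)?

L₀ ≈ 51.8 mg/L

BOD₅ = L₀(1 − e^(−5k_1)) ⇒ L₀ = BOD₅ / (1 − e^(−5×0.219))
= 34.5 / (1 − 0.3345) = 34.5 / 0.6655 = 51.84 mg/L.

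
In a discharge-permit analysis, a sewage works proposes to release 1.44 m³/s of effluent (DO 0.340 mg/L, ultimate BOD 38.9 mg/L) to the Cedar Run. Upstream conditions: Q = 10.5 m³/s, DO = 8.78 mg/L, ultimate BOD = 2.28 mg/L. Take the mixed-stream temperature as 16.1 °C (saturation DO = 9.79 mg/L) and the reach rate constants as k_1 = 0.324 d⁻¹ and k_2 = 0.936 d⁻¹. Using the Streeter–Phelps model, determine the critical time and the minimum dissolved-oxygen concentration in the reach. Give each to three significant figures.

Mixed DO = (10.5×8.78 + 1.44×0.340)/(10.5+1.44) = 92.68/11.94 = 7.762 mg/L.
Mixed L₀ = (10.5×2.28 + 1.44×38.9)/(11.94) = 79.96/11.94 = 6.696 mg/L.
Initial deficit D₀ = C_s − DO₀ = 9.79 − 7.762 = 2.028 mg/L.
t_c = (1/0.6120) ln[(0.936/0.324)(1 − 2.028×0.6120/(0.324×6.696))] = 1.634 × ln(1.236) = 0.3468 d.
D_c = (0.324/0.936) × 6.696 × e^(−0.324×0.3468) = 0.3462 × 6.696 × 0.8937 = 2.072 mg/L.
Minimum DO = 9.79 − 2.072 = 7.718 mg/L.

t_c ≈ 0.347 d; minimum DO ≈ 7.72 mg/L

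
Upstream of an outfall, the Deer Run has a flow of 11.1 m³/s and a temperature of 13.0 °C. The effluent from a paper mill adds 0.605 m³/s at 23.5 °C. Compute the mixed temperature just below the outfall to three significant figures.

13.5 °C

Flow-weighted mixing: C = (Q_r C_r + Q_w C_w)/(Q_r + Q_w)
= (11.1×13.0 + 0.605×23.5)/(11.1 + 0.605) = 158.5/11.71 = 13.54 °C.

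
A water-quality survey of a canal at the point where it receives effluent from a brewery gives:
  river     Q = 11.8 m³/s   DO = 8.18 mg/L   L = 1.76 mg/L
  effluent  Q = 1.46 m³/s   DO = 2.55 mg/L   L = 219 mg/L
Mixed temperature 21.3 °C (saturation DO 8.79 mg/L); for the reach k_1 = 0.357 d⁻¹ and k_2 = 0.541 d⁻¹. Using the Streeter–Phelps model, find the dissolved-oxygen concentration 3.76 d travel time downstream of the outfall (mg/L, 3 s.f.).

Mixed DO = (11.8×8.18 + 1.46×2.55)/(11.8+1.46) = 100.2/13.26 = 7.560 mg/L.
Mixed L₀ = (11.8×1.76 + 1.46×219)/(13.26) = 340.5/13.26 = 25.68 mg/L.
Initial deficit D₀ = C_s − DO₀ = 8.79 − 7.560 = 1.230 mg/L.
D(3.76) = [0.357×25.68/(0.541−0.357)](e^(−0.357×3.76) − e^(−0.541×3.76)) + 1.230 e^(−0.541×3.76)
= 49.82 × (0.2612 − 0.1308) + 1.230 × 0.1308 = 6.660 mg/L.
DO = 8.79 − 6.660 = 2.130 mg/L.

DO ≈ 2.13 mg/L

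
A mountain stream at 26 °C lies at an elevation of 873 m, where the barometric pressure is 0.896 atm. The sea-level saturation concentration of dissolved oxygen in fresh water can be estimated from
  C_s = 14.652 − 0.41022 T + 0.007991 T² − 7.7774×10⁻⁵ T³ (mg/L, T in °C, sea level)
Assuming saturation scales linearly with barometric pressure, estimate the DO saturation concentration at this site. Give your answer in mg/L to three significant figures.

C_s ≈ 7.19 mg/L

At sea level: C_s = 14.652 − 0.41022×26 + 0.007991×26² − 7.7774×10⁻⁵×26³ = 8.021 mg/L.
Pressure correction: C_s' = 8.021 × 0.896 = 7.187 mg/L.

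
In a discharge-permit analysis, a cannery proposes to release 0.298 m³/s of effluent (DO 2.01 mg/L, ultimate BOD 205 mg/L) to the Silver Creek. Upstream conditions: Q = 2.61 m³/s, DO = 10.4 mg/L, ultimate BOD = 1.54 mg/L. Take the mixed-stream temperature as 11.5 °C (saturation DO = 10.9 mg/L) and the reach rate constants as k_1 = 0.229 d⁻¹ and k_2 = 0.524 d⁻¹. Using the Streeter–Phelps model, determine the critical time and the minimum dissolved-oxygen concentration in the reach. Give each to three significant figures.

t_c ≈ 2.53 d; minimum DO ≈ 5.42 mg/L

Mixed DO = (2.61×10.4 + 0.298×2.01)/(2.61+0.298) = 27.74/2.908 = 9.540 mg/L.
Mixed L₀ = (2.61×1.54 + 0.298×205)/(2.908) = 65.11/2.908 = 22.39 mg/L.
Initial deficit D₀ = C_s − DO₀ = 10.9 − 9.540 = 1.360 mg/L.
t_c = (1/0.2950) ln[(0.524/0.229)(1 − 1.360×0.2950/(0.229×22.39))] = 3.390 × ln(2.109) = 2.530 d.
D_c = (0.229/0.524) × 22.39 × e^(−0.229×2.530) = 0.4370 × 22.39 × 0.5603 = 5.482 mg/L.
Minimum DO = 10.9 − 5.482 = 5.418 mg/L.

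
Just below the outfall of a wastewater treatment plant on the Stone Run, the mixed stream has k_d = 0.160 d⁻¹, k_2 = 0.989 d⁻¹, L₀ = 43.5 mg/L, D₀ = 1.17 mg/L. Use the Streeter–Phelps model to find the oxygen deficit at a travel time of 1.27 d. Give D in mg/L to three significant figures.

D ≈ 4.79 mg/L

k_d L₀/(k_2−k_d) = 0.160×43.5/(0.989−0.160) = 6.960/0.8290 = 8.396 mg/L.
e^(−k_d t) = e^(−0.160×1.270) = 0.8161; e^(−k_2 t) = e^(−0.989×1.270) = 0.2848.
D = 8.396 × (0.8161 − 0.2848) + 1.17 × 0.2848 = 4.461 + 0.3332 = 4.794 mg/L.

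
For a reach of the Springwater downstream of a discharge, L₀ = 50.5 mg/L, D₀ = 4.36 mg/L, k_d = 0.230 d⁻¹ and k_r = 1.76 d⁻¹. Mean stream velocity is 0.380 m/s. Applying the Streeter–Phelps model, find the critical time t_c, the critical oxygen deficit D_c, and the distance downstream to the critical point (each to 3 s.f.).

At the critical point dD/dt = 0, so k_d L₀ e^(−k_d t) = k_r D. Substituting D(t) from the Streeter–Phelps equation and solving for t gives
t_c = ln[(k_r/k_d)(1 − D₀(k_r−k_d)/(k_d L₀))] / (k_r−k_d).
Here k_r−k_d = 1.530 d⁻¹ and 1 − D₀(k_r−k_d)/(k_d L₀) = 1 − 4.36×1.530/(0.230×50.5) = 0.4257, so
t_c = ln(7.652 × 0.4257) / 1.530 = 1.181 / 1.530 = 0.7718 d.
D_c = (k_d/k_r) L₀ e^(−k_d t_c) = (0.230/1.76) × 50.5 × e^(−0.230×0.7718) = 0.1307 × 50.5 × 0.8373 = 5.526 mg/L.
x_c = v t_c = 0.380 m/s × 0.7718 d × 86400 s/d = 25340 m ≈ 25.3 km.

t_c ≈ 0.772 d; D_c ≈ 5.53 mg/L; x_c ≈ 25.3 km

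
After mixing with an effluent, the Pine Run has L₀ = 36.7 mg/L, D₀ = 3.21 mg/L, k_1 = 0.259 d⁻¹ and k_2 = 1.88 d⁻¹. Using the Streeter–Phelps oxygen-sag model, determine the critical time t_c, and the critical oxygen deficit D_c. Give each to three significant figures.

t_c = [1/(k_2−k_1)] ln[(k_2/k_1)(1 − D₀(k_2−k_1)/(k_1 L₀))]
= [1/(1.88−0.259)] ln[(1.88/0.259)(1 − 3.21×1.621/(0.259×36.7))]
= (1/1.621) ln[7.259 × 0.4526] = 0.6169 × ln(3.285) = 0.6169 × 1.189 = 0.7337 d.
D_c = (k_1/k_2) L₀ e^(−k_1 t_c) = (0.259/1.88) × 36.7 × e^(−0.259×0.7337) = 0.1378 × 36.7 × 0.8269 = 4.181 mg/L.

t_c ≈ 0.734 d; D_c ≈ 4.18 mg/L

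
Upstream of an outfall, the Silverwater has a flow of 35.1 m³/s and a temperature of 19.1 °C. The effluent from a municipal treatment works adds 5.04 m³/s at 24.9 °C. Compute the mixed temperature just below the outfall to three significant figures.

19.8 °C

Flow-weighted mixing: C = (Q_r C_r + Q_w C_w)/(Q_r + Q_w)
= (35.1×19.1 + 5.04×24.9)/(35.1 + 5.04) = 795.9/40.14 = 19.83 °C.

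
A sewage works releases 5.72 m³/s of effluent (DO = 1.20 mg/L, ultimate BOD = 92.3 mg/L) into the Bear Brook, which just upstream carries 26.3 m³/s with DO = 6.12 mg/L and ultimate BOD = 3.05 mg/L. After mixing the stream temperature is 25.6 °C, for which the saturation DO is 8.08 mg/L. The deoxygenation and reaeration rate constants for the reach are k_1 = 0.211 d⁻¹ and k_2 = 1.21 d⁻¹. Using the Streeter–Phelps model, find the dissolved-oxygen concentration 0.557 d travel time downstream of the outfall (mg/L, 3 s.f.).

DO ≈ 5.11 mg/L

Mixed DO = (26.3×6.12 + 5.72×1.20)/(26.3+5.72) = 167.8/32.02 = 5.241 mg/L.
Mixed L₀ = (26.3×3.05 + 5.72×92.3)/(32.02) = 608.2/32.02 = 18.99 mg/L.
Initial deficit D₀ = C_s − DO₀ = 8.08 − 5.241 = 2.839 mg/L.
D(0.557) = [0.211×18.99/(1.21−0.211)](e^(−0.211×0.557) − e^(−1.21×0.557)) + 2.839 e^(−1.21×0.557)
= 4.012 × (0.8891 − 0.5097) + 2.839 × 0.5097 = 2.969 mg/L.
DO = 8.08 − 2.969 = 5.111 mg/L.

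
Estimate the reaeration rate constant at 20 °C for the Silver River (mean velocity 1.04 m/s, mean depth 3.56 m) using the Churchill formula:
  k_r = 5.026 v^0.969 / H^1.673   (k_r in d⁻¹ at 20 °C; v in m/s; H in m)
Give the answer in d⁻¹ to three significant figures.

k_r ≈ 0.624 d⁻¹

k_r = 5.026 × 1.04^0.969 / 3.56^1.673 = 5.026 × 1.039 / 8.367 = 0.6240 d⁻¹.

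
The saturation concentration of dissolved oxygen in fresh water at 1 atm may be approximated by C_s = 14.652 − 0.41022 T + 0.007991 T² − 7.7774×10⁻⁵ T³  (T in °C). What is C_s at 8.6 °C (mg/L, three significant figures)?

C_s = 14.652 − 0.41022×8.6 + 0.007991×8.6² − 7.7774×10⁻⁵×8.6³ = 11.67 mg/L.

C_s ≈ 11.7 mg/L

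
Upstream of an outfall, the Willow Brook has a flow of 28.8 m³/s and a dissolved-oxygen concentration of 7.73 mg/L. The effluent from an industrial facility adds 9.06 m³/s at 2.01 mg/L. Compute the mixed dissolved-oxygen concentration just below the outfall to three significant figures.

Flow-weighted mixing: C = (Q_r C_r + Q_w C_w)/(Q_r + Q_w)
= (28.8×7.73 + 9.06×2.01)/(28.8 + 9.06) = 240.8/37.86 = 6.361 mg/L.

6.36 mg/L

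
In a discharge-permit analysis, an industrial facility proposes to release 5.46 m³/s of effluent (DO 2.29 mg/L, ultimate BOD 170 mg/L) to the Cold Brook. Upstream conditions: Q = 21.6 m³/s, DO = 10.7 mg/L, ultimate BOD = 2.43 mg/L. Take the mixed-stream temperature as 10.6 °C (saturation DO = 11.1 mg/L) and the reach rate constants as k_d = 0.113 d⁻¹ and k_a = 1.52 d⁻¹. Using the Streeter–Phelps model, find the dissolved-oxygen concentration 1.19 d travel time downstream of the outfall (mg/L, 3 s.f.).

Mixed DO = (21.6×10.7 + 5.46×2.29)/(21.6+5.46) = 243.6/27.06 = 9.003 mg/L.
Mixed L₀ = (21.6×2.43 + 5.46×170)/(27.06) = 980.7/27.06 = 36.24 mg/L.
Initial deficit D₀ = C_s − DO₀ = 11.1 − 9.003 = 2.097 mg/L.
D(1.19) = [0.113×36.24/(1.52−0.113)](e^(−0.113×1.19) − e^(−1.52×1.19)) + 2.097 e^(−1.52×1.19)
= 2.911 × (0.8742 − 0.1639) + 2.097 × 0.1639 = 2.411 mg/L.
DO = 11.1 − 2.411 = 8.689 mg/L.

DO ≈ 8.69 mg/L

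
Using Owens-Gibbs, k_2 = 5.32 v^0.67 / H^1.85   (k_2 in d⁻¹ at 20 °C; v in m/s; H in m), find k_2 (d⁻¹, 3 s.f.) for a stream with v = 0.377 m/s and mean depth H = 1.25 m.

k_2 ≈ 1.83 d⁻¹

k_2 = 5.32 × 0.377^0.67 / 1.25^1.85 = 5.32 × 0.5202 / 1.511 = 1.831 d⁻¹.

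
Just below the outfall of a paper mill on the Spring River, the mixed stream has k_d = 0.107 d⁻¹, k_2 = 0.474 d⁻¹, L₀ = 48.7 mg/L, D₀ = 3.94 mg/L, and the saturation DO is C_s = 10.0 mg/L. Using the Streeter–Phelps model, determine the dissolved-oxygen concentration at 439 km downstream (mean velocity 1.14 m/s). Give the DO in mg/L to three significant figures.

Travel time t = x/v = 439 km / (1.14 m/s) = 439000 m / 1.14 m/s = 385100 s = 4.457 d.
k_d L₀/(k_2−k_d) = 0.107×48.7/(0.474−0.107) = 5.211/0.3670 = 14.20 mg/L.
e^(−k_d t) = e^(−0.107×4.457) = 0.6207; e^(−k_2 t) = e^(−0.474×4.457) = 0.1209.
D = 14.20 × (0.6207 − 0.1209) + 3.94 × 0.1209 = 7.096 + 0.4764 = 7.573 mg/L.
DO = C_s − D = 10.0 − 7.573 = 2.427 mg/L.

DO ≈ 2.43 mg/L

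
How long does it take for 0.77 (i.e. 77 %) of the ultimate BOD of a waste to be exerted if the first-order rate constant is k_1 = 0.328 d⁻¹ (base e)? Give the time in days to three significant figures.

t ≈ 4.48 d

y/L₀ = 1 − e^(−k_1 t) = 0.77 ⇒ e^(−k_1 t) = 0.230
t = −ln(0.230) / 0.328 = 1.470 / 0.328 = 4.481 d.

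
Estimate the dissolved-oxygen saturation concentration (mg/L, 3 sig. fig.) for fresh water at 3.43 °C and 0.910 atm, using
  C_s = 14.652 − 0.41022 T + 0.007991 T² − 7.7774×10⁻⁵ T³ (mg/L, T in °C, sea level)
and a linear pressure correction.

At sea level: C_s = 14.652 − 0.41022×3.43 + 0.007991×3.43² − 7.7774×10⁻⁵×3.43³ = 13.34 mg/L.
Pressure correction: C_s' = 13.34 × 0.910 = 12.14 mg/L.

C_s ≈ 12.1 mg/L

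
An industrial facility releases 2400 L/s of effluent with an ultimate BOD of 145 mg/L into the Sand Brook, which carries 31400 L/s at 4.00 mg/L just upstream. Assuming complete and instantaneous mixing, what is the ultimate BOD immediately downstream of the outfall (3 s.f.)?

14.0 mg/L

Flow-weighted mixing: C = (Q_r C_r + Q_w C_w)/(Q_r + Q_w)
= (31400×4.00 + 2400×145)/(31400 + 2400) = 473600/33800 = 14.01 mg/L.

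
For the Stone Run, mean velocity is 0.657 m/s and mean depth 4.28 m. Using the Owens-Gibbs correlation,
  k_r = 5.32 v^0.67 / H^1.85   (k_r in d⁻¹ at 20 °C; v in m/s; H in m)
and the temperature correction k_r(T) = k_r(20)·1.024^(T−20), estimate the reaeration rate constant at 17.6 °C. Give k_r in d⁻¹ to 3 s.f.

k_r(20) = 5.32 × 0.657^0.67 / 4.28^1.85 = 5.32 × 0.7547 / 14.73 = 0.2726 d⁻¹.
k_r(17.6) = 0.2726 × 1.024^(17.6−20) = 0.2726 × 0.9447 = 0.2575 d⁻¹.

k_r ≈ 0.258 d⁻¹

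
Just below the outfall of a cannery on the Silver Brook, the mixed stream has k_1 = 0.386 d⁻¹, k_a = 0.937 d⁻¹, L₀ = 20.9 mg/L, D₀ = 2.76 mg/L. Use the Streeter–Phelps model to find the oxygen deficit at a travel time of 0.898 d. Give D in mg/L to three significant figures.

D ≈ 5.23 mg/L

k_1 L₀/(k_a−k_1) = 0.386×20.9/(0.937−0.386) = 8.067/0.5510 = 14.64 mg/L.
e^(−k_1 t) = e^(−0.386×0.8980) = 0.7071; e^(−k_a t) = e^(−0.937×0.8980) = 0.4311.
D = 14.64 × (0.7071 − 0.4311) + 2.76 × 0.4311 = 4.041 + 1.190 = 5.230 mg/L.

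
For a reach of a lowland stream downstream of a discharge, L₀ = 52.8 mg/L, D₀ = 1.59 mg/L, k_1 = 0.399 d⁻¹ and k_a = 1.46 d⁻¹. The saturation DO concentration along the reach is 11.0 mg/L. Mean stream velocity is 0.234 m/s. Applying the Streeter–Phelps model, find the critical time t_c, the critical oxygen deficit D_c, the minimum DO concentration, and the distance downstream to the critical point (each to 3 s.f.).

t_c ≈ 1.14 d; D_c ≈ 9.14 mg/L; min DO ≈ 1.86 mg/L; x_c ≈ 23.1 km

With k_a/k_1 = 3.659 and 1 − D₀(k_a−k_1)/(k_1 L₀) = 0.9199,
t_c = ln(3.659 × 0.9199) / (1.46 − 0.399) = ln(3.366) / 1.061 = 1.214/1.061 = 1.144 d.
D_c = (k_1/k_a) L₀ e^(−k_1 t_c) = (0.399/1.46) × 52.8 × e^(−0.399×1.144) = 0.2733 × 52.8 × 0.6335 = 9.142 mg/L.
Minimum DO = C_s − D_c = 11.0 − 9.142 = 1.858 mg/L.
x_c = v t_c = 0.234 m/s × 1.144 d × 86400 s/d = 23130 m ≈ 23.1 km.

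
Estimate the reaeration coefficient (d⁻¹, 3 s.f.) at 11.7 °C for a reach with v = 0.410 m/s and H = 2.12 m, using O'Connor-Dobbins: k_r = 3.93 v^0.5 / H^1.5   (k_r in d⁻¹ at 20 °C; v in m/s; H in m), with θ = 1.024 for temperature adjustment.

k_r ≈ 0.670 d⁻¹

k_r(20) = 3.93 × 0.410^0.5 / 2.12^1.5 = 3.93 × 0.6403 / 3.087 = 0.8152 d⁻¹.
k_r(11.7) = 0.8152 × 1.024^(11.7−20) = 0.8152 × 0.8213 = 0.6696 d⁻¹.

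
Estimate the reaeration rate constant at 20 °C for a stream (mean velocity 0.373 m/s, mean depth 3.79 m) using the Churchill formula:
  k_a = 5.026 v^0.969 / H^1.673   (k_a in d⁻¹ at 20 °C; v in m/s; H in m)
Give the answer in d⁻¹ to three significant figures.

k_a ≈ 0.208 d⁻¹

k_a = 5.026 × 0.373^0.969 / 3.79^1.673 = 5.026 × 0.3846 / 9.291 = 0.2080 d⁻¹.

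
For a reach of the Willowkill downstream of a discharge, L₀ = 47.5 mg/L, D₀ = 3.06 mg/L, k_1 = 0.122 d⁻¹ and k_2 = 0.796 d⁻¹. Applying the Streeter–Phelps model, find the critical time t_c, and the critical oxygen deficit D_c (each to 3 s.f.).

At the critical point dD/dt = 0, so k_1 L₀ e^(−k_1 t) = k_2 D. Substituting D(t) from the Streeter–Phelps equation and solving for t gives
t_c = ln[(k_2/k_1)(1 − D₀(k_2−k_1)/(k_1 L₀))] / (k_2−k_1).
Here k_2−k_1 = 0.6740 d⁻¹ and 1 − D₀(k_2−k_1)/(k_1 L₀) = 1 − 3.06×0.6740/(0.122×47.5) = 0.6441, so
t_c = ln(6.525 × 0.6441) / 0.6740 = 1.436 / 0.6740 = 2.130 d.
D_c = (k_1/k_2) L₀ e^(−k_1 t_c) = (0.122/0.796) × 47.5 × e^(−0.122×2.130) = 0.1533 × 47.5 × 0.7712 = 5.614 mg/L.

t_c ≈ 2.13 d; D_c ≈ 5.61 mg/L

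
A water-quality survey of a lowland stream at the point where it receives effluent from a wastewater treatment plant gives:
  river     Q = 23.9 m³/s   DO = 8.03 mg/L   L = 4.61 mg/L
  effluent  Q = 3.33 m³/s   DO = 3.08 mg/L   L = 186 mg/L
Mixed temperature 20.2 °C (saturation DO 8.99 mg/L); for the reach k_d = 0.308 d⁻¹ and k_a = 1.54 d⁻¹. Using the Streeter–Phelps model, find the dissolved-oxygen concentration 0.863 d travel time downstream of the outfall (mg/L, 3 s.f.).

Mixed DO = (23.9×8.03 + 3.33×3.08)/(23.9+3.33) = 202.2/27.23 = 7.425 mg/L.
Mixed L₀ = (23.9×4.61 + 3.33×186)/(27.23) = 729.6/27.23 = 26.79 mg/L.
Initial deficit D₀ = C_s − DO₀ = 8.99 − 7.425 = 1.565 mg/L.
D(0.863) = [0.308×26.79/(1.54−0.308)](e^(−0.308×0.863) − e^(−1.54×0.863)) + 1.565 e^(−1.54×0.863)
= 6.698 × (0.7666 − 0.2647) + 1.565 × 0.2647 = 3.776 mg/L.
DO = 8.99 − 3.776 = 5.214 mg/L.

DO ≈ 5.21 mg/L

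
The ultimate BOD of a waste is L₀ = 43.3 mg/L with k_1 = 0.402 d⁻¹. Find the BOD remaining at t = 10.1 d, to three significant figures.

L_t = L₀ e^(−k_1 t) = 43.3 × e^(−0.402×10.1) = 43.3 × 0.01725 = 0.7467 mg/L.

L ≈ 0.747 mg/L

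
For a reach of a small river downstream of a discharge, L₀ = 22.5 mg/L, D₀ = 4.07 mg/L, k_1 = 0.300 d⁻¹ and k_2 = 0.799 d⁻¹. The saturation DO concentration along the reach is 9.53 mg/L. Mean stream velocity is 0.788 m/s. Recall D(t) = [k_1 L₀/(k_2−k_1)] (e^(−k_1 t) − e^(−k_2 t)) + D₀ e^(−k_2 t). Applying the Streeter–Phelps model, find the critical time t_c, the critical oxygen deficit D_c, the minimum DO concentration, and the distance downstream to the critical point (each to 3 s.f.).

t_c = [1/(k_2−k_1)] ln[(k_2/k_1)(1 − D₀(k_2−k_1)/(k_1 L₀))]
= [1/(0.799−0.300)] ln[(0.799/0.300)(1 − 4.07×0.4990/(0.300×22.5))]
= (1/0.4990) ln[2.663 × 0.6991] = 2.004 × ln(1.862) = 2.004 × 0.6216 = 1.246 d.
L(t_c) = L₀ e^(−k_1 t_c) = 22.5 × 0.6882 = 15.48 mg/L, and at the critical point k_2 D_c = k_1 L, so D_c = (0.300/0.799) × 15.48 = 5.814 mg/L.
Minimum DO = C_s − D_c = 9.53 − 5.814 = 3.716 mg/L.
x_c = v t_c = 0.788 m/s × 1.246 d × 86400 s/d = 84820 m ≈ 84.8 km.

t_c ≈ 1.25 d; D_c ≈ 5.81 mg/L; min DO ≈ 3.72 mg/L; x_c ≈ 84.8 km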